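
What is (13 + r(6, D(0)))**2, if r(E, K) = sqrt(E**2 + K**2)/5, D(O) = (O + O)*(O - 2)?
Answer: 5041/25 ≈ 201.64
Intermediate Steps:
D(O) = 2*O*(-2 + O) (D(O) = (2*O)*(-2 + O) = 2*O*(-2 + O))
r(E, K) = sqrt(E**2 + K**2)/5 (r(E, K) = sqrt(E**2 + K**2)*(1/5) = sqrt(E**2 + K**2)/5)
(13 + r(6, D(0)))**2 = (13 + sqrt(6**2 + (2*0*(-2 + 0))**2)/5)**2 = (13 + sqrt(36 + (2*0*(-2))**2)/5)**2 = (13 + sqrt(36 + 0**2)/5)**2 = (13 + sqrt(36 + 0)/5)**2 = (13 + sqrt(36)/5)**2 = (13 + (1/5)*6)**2 = (13 + 6/5)**2 = (71/5)**2 = 5041/25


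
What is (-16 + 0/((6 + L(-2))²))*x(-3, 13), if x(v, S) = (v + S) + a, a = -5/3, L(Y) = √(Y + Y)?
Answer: -400/3 ≈ -133.33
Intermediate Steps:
L(Y) = √2*√Y (L(Y) = √(2*Y) = √2*√Y)
a = -5/3 (a = -5*⅓ = -5/3 ≈ -1.6667)
x(v, S) = -5/3 + S + v (x(v, S) = (v + S) - 5/3 = (S + v) - 5/3 = -5/3 + S + v)
(-16 + 0/((6 + L(-2))²))*x(-3, 13) = (-16 + 0/((6 + √2*√(-2))²))*(-5/3 + 13 - 3) = (-16 + 0/((6 + √2*(I*√2))²))*(25/3) = (-16 + 0/((6 + 2*I)²))*(25/3) = (-16 + 0/(6 + 2*I)²)*(25/3) = (-16 + 0)*(25/3) = -16*25/3 = -400/3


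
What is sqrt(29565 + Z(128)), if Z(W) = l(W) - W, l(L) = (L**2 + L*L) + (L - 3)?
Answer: sqrt(62330) ≈ 249.66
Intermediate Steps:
l(L) = -3 + L + 2*L**2 (l(L) = (L**2 + L**2) + (-3 + L) = 2*L**2 + (-3 + L) = -3 + L + 2*L**2)
Z(W) = -3 + 2*W**2 (Z(W) = (-3 + W + 2*W**2) - W = -3 + 2*W**2)
sqrt(29565 + Z(128)) = sqrt(29565 + (-3 + 2*128**2)) = sqrt(29565 + (-3 + 2*16384)) = sqrt(29565 + (-3 + 32768)) = sqrt(29565 + 32765) = sqrt(62330)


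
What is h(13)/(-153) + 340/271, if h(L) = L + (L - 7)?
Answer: 46871/41463 ≈ 1.1304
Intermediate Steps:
h(L) = -7 + 2*L (h(L) = L + (-7 + L) = -7 + 2*L)
h(13)/(-153) + 340/271 = (-7 + 2*13)/(-153) + 340/271 = (-7 + 26)*(-1/153) + 340*(1/271) = 19*(-1/153) + 340/271 = -19/153 + 340/271 = 46871/41463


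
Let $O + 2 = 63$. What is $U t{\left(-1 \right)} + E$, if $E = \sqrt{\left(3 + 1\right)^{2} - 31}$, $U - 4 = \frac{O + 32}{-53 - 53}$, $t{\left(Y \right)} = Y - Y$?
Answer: $i \sqrt{15} \approx 3.873 i$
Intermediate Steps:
$O = 61$ ($O = -2 + 63 = 61$)
$t{\left(Y \right)} = 0$
$U = \frac{331}{106}$ ($U = 4 + \frac{61 + 32}{-53 - 53} = 4 + \frac{93}{-106} = 4 + 93 \left(- \frac{1}{106}\right) = 4 - \frac{93}{106} = \frac{331}{106} \approx 3.1226$)
$E = i \sqrt{15}$ ($E = \sqrt{4^{2} - 31} = \sqrt{16 - 31} = \sqrt{-15} = i \sqrt{15} \approx 3.873 i$)
$U t{\left(-1 \right)} + E = \frac{331}{106} \cdot 0 + i \sqrt{15} = 0 + i \sqrt{15} = i \sqrt{15}$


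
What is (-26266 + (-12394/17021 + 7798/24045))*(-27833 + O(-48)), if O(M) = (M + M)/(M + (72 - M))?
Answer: 128237342386290718/175401405 ≈ 7.3111e+8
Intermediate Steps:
O(M) = M/36 (O(M) = (2*M)/72 = (2*M)*(1/72) = M/36)
(-26266 + (-12394/17021 + 7798/24045))*(-27833 + O(-48)) = (-26266 + (-12394/17021 + 7798/24045))*(-27833 + (1/36)*(-48)) = (-26266 + (-12394*1/17021 + 7798*(1/24045)))*(-27833 - 4/3) = (-26266 + (-12394/17021 + 1114/3435))*(-83503/3) = (-26266 - 23611996/58467135)*(-83503/3) = -1535721379906/58467135*(-83503/3) = 128237342386290718/175401405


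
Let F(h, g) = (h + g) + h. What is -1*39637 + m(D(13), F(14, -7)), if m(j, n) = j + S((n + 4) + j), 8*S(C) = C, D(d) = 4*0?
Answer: -317071/8 ≈ -39634.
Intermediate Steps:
D(d) = 0
S(C) = C/8
F(h, g) = g + 2*h (F(h, g) = (g + h) + h = g + 2*h)
m(j, n) = ½ + n/8 + 9*j/8 (m(j, n) = j + ((n + 4) + j)/8 = j + ((4 + n) + j)/8 = j + (4 + j + n)/8 = j + (½ + j/8 + n/8) = ½ + n/8 + 9*j/8)
-1*39637 + m(D(13), F(14, -7)) = -1*39637 + (½ + (-7 + 2*14)/8 + (9/8)*0) = -39637 + (½ + (-7 + 28)/8 + 0) = -39637 + (½ + (⅛)*21 + 0) = -39637 + (½ + 21/8 + 0) = -39637 + 25/8 = -317071/8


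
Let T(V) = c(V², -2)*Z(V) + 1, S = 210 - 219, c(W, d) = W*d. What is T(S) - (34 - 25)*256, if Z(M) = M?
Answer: -845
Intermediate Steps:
S = -9
T(V) = 1 - 2*V³ (T(V) = (V²*(-2))*V + 1 = (-2*V²)*V + 1 = -2*V³ + 1 = 1 - 2*V³)
T(S) - (34 - 25)*256 = (1 - 2*(-9)³) - (34 - 25)*256 = (1 - 2*(-729)) - 9*256 = (1 + 1458) - 1*2304 = 1459 - 2304 = -845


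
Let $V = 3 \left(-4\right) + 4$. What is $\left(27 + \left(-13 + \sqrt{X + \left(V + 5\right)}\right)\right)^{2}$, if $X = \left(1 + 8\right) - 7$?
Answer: $\left(14 + i\right)^{2} \approx 195.0 + 28.0 i$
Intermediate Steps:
$X = 2$ ($X = 9 - 7 = 2$)
$V = -8$ ($V = -12 + 4 = -8$)
$\left(27 + \left(-13 + \sqrt{X + \left(V + 5\right)}\right)\right)^{2} = \left(27 - \left(13 - \sqrt{2 + \left(-8 + 5\right)}\right)\right)^{2} = \left(27 - \left(13 - \sqrt{2 - 3}\right)\right)^{2} = \left(27 - \left(13 - \sqrt{-1}\right)\right)^{2} = \left(27 - \left(13 - i\right)\right)^{2} = \left(14 + i\right)^{2}$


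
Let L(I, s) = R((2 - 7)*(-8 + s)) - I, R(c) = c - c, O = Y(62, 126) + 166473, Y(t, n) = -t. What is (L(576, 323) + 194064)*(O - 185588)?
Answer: -3710519376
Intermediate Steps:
O = 166411 (O = -1*62 + 166473 = -62 + 166473 = 166411)
R(c) = 0
L(I, s) = -I (L(I, s) = 0 - I = -I)
(L(576, 323) + 194064)*(O - 185588) = (-1*576 + 194064)*(166411 - 185588) = (-576 + 194064)*(-19177) = 193488*(-19177) = -3710519376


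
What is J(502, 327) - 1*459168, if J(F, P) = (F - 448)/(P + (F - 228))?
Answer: -275959914/601 ≈ -4.5917e+5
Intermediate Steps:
J(F, P) = (-448 + F)/(-228 + F + P) (J(F, P) = (-448 + F)/(P + (-228 + F)) = (-448 + F)/(-228 + F + P))
J(502, 327) - 1*459168 = (-448 + 502)/(-228 + 502 + 327) - 1*459168 = 54/601 - 459168 = -275959914/601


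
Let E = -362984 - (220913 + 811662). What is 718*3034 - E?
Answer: 3573971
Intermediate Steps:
E = -1395559 (E = -362984 - 1*1032575 = -362984 - 1032575 = -1395559)
718*3034 - E = 718*3034 - 1*(-1395559) = 2178412 + 1395559 = 3573971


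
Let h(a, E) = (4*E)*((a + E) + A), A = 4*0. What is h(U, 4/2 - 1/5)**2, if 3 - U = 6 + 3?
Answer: 571536/625 ≈ 914.46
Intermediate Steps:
A = 0
U = -6 (U = 3 - (6 + 3) = 3 - 1*9 = 3 - 9 = -6)
h(a, E) = 4*E*(E + a) (h(a, E) = (4*E)*((a + E) + 0) = (4*E)*((E + a) + 0) = (4*E)*(E + a) = 4*E*(E + a))
h(U, 4/2 - 1/5)**2 = (4*(4/2 - 1/5)*((4/2 - 1/5) - 6))**2 = (4*(4*(1/2) - 1*1/5)*((4*(1/2) - 1*1/5) - 6))**2 = (4*(2 - 1/5)*((2 - 1/5) - 6))**2 = (4*(9/5)*(9/5 - 6))**2 = (4*(9/5)*(-21/5))**2 = (-756/25)**2 = 571536/625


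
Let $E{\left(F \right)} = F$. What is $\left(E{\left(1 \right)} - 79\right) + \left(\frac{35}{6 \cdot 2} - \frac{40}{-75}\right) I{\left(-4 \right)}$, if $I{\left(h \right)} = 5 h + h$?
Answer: $- \frac{804}{5} \approx -160.8$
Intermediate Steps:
$I{\left(h \right)} = 6 h$
$\left(E{\left(1 \right)} - 79\right) + \left(\frac{35}{6 \cdot 2} - \frac{40}{-75}\right) I{\left(-4 \right)} = \left(1 - 79\right) + \left(\frac{35}{6 \cdot 2} - \frac{40}{-75}\right) 6 \left(-4\right) = -78 + \left(\frac{35}{12} - - \frac{8}{15}\right) \left(-24\right) = -78 + \left(35 \cdot \frac{1}{12} + \frac{8}{15}\right) \left(-24\right) = -78 + \left(\frac{35}{12} + \frac{8}{15}\right) \left(-24\right) = -78 + \frac{69}{20} \left(-24\right) = -78 - \frac{414}{5} = - \frac{804}{5}$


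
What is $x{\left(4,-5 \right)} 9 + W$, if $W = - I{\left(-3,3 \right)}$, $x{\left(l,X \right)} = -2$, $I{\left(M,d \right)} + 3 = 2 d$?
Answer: $-21$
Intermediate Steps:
$I{\left(M,d \right)} = -3 + 2 d$
$W = -3$ ($W = - (-3 + 2 \cdot 3) = - (-3 + 6) = \left(-1\right) 3 = -3$)
$x{\left(4,-5 \right)} 9 + W = \left(-2\right) 9 - 3 = -18 - 3 = -21$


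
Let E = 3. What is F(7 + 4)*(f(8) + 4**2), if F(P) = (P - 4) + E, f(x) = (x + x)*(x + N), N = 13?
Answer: 3520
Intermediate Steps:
f(x) = 2*x*(13 + x) (f(x) = (x + x)*(x + 13) = (2*x)*(13 + x) = 2*x*(13 + x))
F(P) = -1 + P (F(P) = (P - 4) + 3 = (-4 + P) + 3 = -1 + P)
F(7 + 4)*(f(8) + 4**2) = (-1 + (7 + 4))*(2*8*(13 + 8) + 4**2) = (-1 + 11)*(2*8*21 + 16) = 10*(336 + 16) = 10*352 = 3520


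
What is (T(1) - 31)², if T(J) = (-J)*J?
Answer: 1024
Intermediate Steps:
T(J) = -J²
(T(1) - 31)² = (-1*1² - 31)² = (-1*1 - 31)² = (-1 - 31)² = (-32)² = 1024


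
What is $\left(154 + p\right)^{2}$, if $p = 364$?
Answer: $268324$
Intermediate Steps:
$\left(154 + p\right)^{2} = \left(154 + 364\right)^{2} = 518^{2} = 268324$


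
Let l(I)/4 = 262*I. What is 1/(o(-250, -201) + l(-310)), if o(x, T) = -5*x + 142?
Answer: -1/323488 ≈ -3.0913e-6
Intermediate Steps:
l(I) = 1048*I (l(I) = 4*(262*I) = 1048*I)
o(x, T) = 142 - 5*x
1/(o(-250, -201) + l(-310)) = 1/((142 - 5*(-250)) + 1048*(-310)) = 1/((142 + 1250) - 324880) = 1/(1392 - 324880) = 1/(-323488) = -1/323488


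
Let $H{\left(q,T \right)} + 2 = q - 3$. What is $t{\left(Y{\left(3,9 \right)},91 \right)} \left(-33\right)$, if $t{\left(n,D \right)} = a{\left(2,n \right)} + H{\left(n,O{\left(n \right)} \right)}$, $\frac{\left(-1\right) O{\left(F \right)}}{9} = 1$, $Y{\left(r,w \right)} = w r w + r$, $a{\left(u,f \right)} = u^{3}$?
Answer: $-8217$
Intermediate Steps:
$Y{\left(r,w \right)} = r + r w^{2}$ ($Y{\left(r,w \right)} = r w w + r = r w^{2} + r = r + r w^{2}$)
$O{\left(F \right)} = -9$ ($O{\left(F \right)} = \left(-9\right) 1 = -9$)
$H{\left(q,T \right)} = -5 + q$ ($H{\left(q,T \right)} = -2 + \left(q - 3\right) = -2 + \left(-3 + q\right) = -5 + q$)
$t{\left(n,D \right)} = 3 + n$ ($t{\left(n,D \right)} = 2^{3} + \left(-5 + n\right) = 8 + \left(-5 + n\right) = 3 + n$)
$t{\left(Y{\left(3,9 \right)},91 \right)} \left(-33\right) = \left(3 + 3 \left(1 + 9^{2}\right)\right) \left(-33\right) = \left(3 + 3 \left(1 + 81\right)\right) \left(-33\right) = \left(3 + 3 \cdot 82\right) \left(-33\right) = \left(3 + 246\right) \left(-33\right) = 249 \left(-33\right) = -8217$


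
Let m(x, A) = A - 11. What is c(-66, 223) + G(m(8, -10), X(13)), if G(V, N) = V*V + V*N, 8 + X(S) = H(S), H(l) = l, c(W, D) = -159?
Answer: 177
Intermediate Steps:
m(x, A) = -11 + A
X(S) = -8 + S
G(V, N) = V² + N*V
c(-66, 223) + G(m(8, -10), X(13)) = -159 + (-11 - 10)*((-8 + 13) + (-11 - 10)) = -159 - 21*(5 - 21) = -159 - 21*(-16) = -159 + 336 = 177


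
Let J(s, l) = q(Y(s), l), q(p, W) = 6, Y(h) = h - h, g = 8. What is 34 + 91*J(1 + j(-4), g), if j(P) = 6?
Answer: 580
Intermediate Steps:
Y(h) = 0
J(s, l) = 6
34 + 91*J(1 + j(-4), g) = 34 + 91*6 = 34 + 546 = 580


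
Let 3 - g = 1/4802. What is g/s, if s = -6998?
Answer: -14405/33604396 ≈ -0.00042866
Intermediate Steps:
g = 14405/4802 (g = 3 - 1/4802 = 14405/4802 ≈ 2.9998)
g/s = (14405/4802)/(-6998) = (14405/4802)*(-1/6998) = -14405/33604396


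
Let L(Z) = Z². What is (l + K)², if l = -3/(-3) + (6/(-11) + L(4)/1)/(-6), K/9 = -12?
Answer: 13075456/1089 ≈ 12007.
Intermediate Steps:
K = -108 (K = 9*(-12) = -108)
l = -52/33 (l = -3/(-3) + (6/(-11) + 4²/1)/(-6) = -3*(-⅓) + (6*(-1/11) + 16*1)*(-⅙) = 1 + (-6/11 + 16)*(-⅙) = 1 + (170/11)*(-⅙) = 1 - 85/33 = -52/33 ≈ -1.5758)
(l + K)² = (-52/33 - 108)² = (-3616/33)² = 13075456/1089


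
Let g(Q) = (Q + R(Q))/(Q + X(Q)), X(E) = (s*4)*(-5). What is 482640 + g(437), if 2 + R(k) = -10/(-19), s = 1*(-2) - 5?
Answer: 5291190595/10963 ≈ 4.8264e+5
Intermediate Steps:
s = -7 (s = -2 - 5 = -7)
R(k) = -28/19 (R(k) = -2 - 10/(-19) = -2 - 10*(-1/19) = -2 + 10/19 = -28/19)
X(E) = 140 (X(E) = -7*4*(-5) = -28*(-5) = 140)
g(Q) = (-28/19 + Q)/(140 + Q) (g(Q) = (Q - 28/19)/(Q + 140) = (-28/19 + Q)/(140 + Q))
482640 + g(437) = 482640 + (-28/19 + 437)/(140 + 437) = 482640 + (8275/19)/577 = 482640 + (1/577)*(8275/19) = 482640 + 8275/10963 = 5291190595/10963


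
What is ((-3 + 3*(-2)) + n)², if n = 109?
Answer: 10000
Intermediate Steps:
((-3 + 3*(-2)) + n)² = ((-3 + 3*(-2)) + 109)² = ((-3 - 6) + 109)² = (-9 + 109)² = 100² = 10000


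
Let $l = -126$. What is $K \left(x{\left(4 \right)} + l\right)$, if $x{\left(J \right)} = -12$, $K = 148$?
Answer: $-20424$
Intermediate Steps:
$K \left(x{\left(4 \right)} + l\right) = 148 \left(-12 - 126\right) = 148 \left(-138\right) = -20424$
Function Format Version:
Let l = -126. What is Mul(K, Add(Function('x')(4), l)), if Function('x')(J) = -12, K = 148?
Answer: -20424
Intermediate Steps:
Mul(K, Add(Function('x')(4), l)) = Mul(148, Add(-12, -126)) = Mul(148, -138) = -20424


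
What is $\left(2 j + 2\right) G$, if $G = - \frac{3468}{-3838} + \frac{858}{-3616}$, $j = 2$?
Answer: $\frac{6935463}{1734776} \approx 3.9979$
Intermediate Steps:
$G = \frac{2311821}{3469552}$ ($G = \left(-3468\right) \left(- \frac{1}{3838}\right) + 858 \left(- \frac{1}{3616}\right) = \frac{1734}{1919} - \frac{429}{1808} = \frac{2311821}{3469552} \approx 0.66632$)
$\left(2 j + 2\right) G = \left(2 \cdot 2 + 2\right) \frac{2311821}{3469552} = \left(4 + 2\right) \frac{2311821}{3469552} = 6 \cdot \frac{2311821}{3469552} = \frac{6935463}{1734776}$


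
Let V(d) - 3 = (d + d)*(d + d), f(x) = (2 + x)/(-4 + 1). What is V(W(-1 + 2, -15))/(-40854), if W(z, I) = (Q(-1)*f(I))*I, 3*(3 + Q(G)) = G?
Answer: -1690027/367686 ≈ -4.5964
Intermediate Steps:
Q(G) = -3 + G/3
f(x) = -2/3 - x/3 (f(x) = (2 + x)/(-3) = (2 + x)*(-1/3) = -2/3 - x/3)
W(z, I) = I*(20/9 + 10*I/9) (W(z, I) = ((-3 + (1/3)*(-1))*(-2/3 - I/3))*I = ((-3 - 1/3)*(-2/3 - I/3))*I = (-10*(-2/3 - I/3)/3)*I = (20/9 + 10*I/9)*I = I*(20/9 + 10*I/9))
V(d) = 3 + 4*d**2 (V(d) = 3 + (d + d)*(d + d) = 3 + (2*d)*(2*d) = 3 + 4*d**2)
V(W(-1 + 2, -15))/(-40854) = (3 + 4*((10/9)*(-15)*(2 - 15))**2)/(-40854) = (3 + 4*((10/9)*(-15)*(-13))**2)*(-1/40854) = (3 + 4*(650/3)**2)*(-1/40854) = (3 + 4*(422500/9))*(-1/40854) = (3 + 1690000/9)*(-1/40854) = (1690027/9)*(-1/40854) = -1690027/367686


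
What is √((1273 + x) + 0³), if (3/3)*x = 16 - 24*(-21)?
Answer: √1793 ≈ 42.344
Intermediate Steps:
x = 520 (x = 16 - 24*(-21) = 16 + 504 = 520)
√((1273 + x) + 0³) = √((1273 + 520) + 0³) = √(1793 + 0) = √1793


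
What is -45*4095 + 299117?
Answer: 114842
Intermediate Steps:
-45*4095 + 299117 = -184275 + 299117 = 114842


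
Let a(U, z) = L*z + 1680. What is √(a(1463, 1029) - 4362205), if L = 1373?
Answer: 2*I*√736927 ≈ 1716.9*I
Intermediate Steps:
a(U, z) = 1680 + 1373*z (a(U, z) = 1373*z + 1680 = 1680 + 1373*z)
√(a(1463, 1029) - 4362205) = √((1680 + 1373*1029) - 4362205) = √((1680 + 1412817) - 4362205) = √(1414497 - 4362205) = √(-2947708) = 2*I*√736927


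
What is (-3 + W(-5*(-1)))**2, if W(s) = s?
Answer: 4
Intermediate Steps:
(-3 + W(-5*(-1)))**2 = (-3 - 5*(-1))**2 = (-3 + 5)**2 = 2**2 = 4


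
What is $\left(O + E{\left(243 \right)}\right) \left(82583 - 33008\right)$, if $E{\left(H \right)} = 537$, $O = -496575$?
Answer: $-24591083850$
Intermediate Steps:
$\left(O + E{\left(243 \right)}\right) \left(82583 - 33008\right) = \left(-496575 + 537\right) \left(82583 - 33008\right) = \left(-496038\right) 49575 = -24591083850$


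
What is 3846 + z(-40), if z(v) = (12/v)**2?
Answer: 384609/100 ≈ 3846.1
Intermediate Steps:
z(v) = 144/v**2
3846 + z(-40) = 3846 + 144/(-40)**2 = 3846 + 144*(1/1600) = 3846 + 9/100 = 384609/100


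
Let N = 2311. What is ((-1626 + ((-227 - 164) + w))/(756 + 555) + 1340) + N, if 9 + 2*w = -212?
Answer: 416029/114 ≈ 3649.4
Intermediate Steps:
w = -221/2 (w = -9/2 + (½)*(-212) = -9/2 - 106 = -221/2 ≈ -110.50)
((-1626 + ((-227 - 164) + w))/(756 + 555) + 1340) + N = ((-1626 + ((-227 - 164) - 221/2))/(756 + 555) + 1340) + 2311 = ((-1626 + (-391 - 221/2))/1311 + 1340) + 2311 = ((-1626 - 1003/2)*(1/1311) + 1340) + 2311 = (-4255/2*1/1311 + 1340) + 2311 = (-185/114 + 1340) + 2311 = 152575/114 + 2311 = 416029/114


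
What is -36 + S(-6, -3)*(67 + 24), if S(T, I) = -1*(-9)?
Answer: 783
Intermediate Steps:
S(T, I) = 9
-36 + S(-6, -3)*(67 + 24) = -36 + 9*(67 + 24) = -36 + 9*91 = -36 + 819 = 783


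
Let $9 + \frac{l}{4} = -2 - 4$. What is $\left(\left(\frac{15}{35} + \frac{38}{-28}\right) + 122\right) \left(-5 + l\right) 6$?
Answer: $- \frac{330525}{7} \approx -47218.0$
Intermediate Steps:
$l = -60$ ($l = -36 + 4 \left(-2 - 4\right) = -36 + 4 \left(-6\right) = -36 - 24 = -60$)
$\left(\left(\frac{15}{35} + \frac{38}{-28}\right) + 122\right) \left(-5 + l\right) 6 = \left(\left(\frac{15}{35} + \frac{38}{-28}\right) + 122\right) \left(-5 - 60\right) 6 = \left(\left(15 \cdot \frac{1}{35} + 38 \left(- \frac{1}{28}\right)\right) + 122\right) \left(\left(-65\right) 6\right) = \left(\left(\frac{3}{7} - \frac{19}{14}\right) + 122\right) \left(-390\right) = \left(- \frac{13}{14} + 122\right) \left(-390\right) = \frac{1695}{14} \left(-390\right) = - \frac{330525}{7}$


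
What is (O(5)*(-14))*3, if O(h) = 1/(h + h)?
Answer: -21/5 ≈ -4.2000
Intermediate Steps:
O(h) = 1/(2*h)
(O(5)*(-14))*3 = (((1/2)/5)*(-14))*3 = (((1/2)*(1/5))*(-14))*3 = ((1/10)*(-14))*3 = -7/5*3 = -21/5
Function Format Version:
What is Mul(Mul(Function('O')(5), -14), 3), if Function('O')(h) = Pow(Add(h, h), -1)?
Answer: Rational(-21, 5) ≈ -4.2000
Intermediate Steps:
Function('O')(h) = Mul(Rational(1, 2), Pow(h, -1)) (Function('O')(h) = Pow(Mul(2, h), -1) = Mul(Rational(1, 2), Pow(h, -1)))
Mul(Mul(Function('O')(5), -14), 3) = Mul(Mul(Mul(Rational(1, 2), Pow(5, -1)), -14), 3) = Mul(Mul(Mul(Rational(1, 2), Rational(1, 5)), -14), 3) = Mul(Mul(Rational(1, 10), -14), 3) = Mul(Rational(-7, 5), 3) = Rational(-21, 5)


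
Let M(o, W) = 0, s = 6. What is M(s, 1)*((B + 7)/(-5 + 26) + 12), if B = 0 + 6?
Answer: 0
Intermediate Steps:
B = 6
M(s, 1)*((B + 7)/(-5 + 26) + 12) = 0*((6 + 7)/(-5 + 26) + 12) = 0*(13/21 + 12) = 0*(265/21) = 0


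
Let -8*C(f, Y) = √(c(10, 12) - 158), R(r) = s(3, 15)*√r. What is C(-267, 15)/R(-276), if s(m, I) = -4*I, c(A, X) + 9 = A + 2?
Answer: √10695/66240 ≈ 0.0015612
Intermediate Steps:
c(A, X) = -7 + A (c(A, X) = -9 + (A + 2) = -9 + (2 + A) = -7 + A)
R(r) = -60*√r (R(r) = (-4*15)*√r = -60*√r)
C(f, Y) = -I*√155/8 (C(f, Y) = -√((-7 + 10) - 158)/8 = -√(3 - 158)/8 = -I*√155/8)
C(-267, 15)/R(-276) = (-I*√155/8)/((-120*I*√69)) = (-I*√155/8)*(I*√69/8280) = √10695/66240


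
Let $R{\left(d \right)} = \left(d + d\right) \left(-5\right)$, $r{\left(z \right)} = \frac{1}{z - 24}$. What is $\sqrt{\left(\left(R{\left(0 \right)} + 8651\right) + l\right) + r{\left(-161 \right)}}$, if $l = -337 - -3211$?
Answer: $\frac{2 \sqrt{98610735}}{185} \approx 107.35$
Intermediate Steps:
$l = 2874$ ($l = -337 + 3211 = 2874$)
$r{\left(z \right)} = \frac{1}{-24 + z}$
$R{\left(d \right)} = - 10 d$ ($R{\left(d \right)} = 2 d \left(-5\right) = - 10 d$)
$\sqrt{\left(\left(R{\left(0 \right)} + 8651\right) + l\right) + r{\left(-161 \right)}} = \sqrt{\left(\left(\left(-10\right) 0 + 8651\right) + 2874\right) + \frac{1}{-24 - 161}} = \sqrt{\left(\left(0 + 8651\right) + 2874\right) + \frac{1}{-185}} = \sqrt{\left(8651 + 2874\right) - \frac{1}{185}} = \sqrt{11525 - \frac{1}{185}} = \sqrt{\frac{2132124}{185}} = \frac{2 \sqrt{98610735}}{185}$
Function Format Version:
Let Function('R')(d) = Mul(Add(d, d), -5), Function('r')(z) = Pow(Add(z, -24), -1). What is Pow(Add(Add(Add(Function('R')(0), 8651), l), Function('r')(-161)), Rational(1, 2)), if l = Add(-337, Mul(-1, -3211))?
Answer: Mul(Rational(2, 185), Pow(98610735, Rational(1, 2))) ≈ 107.35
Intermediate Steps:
l = 2874 (l = Add(-337, 3211) = 2874)
Function('r')(z) = Pow(Add(-24, z), -1)
Function('R')(d) = Mul(-10, d) (Function('R')(d) = Mul(Mul(2, d), -5) = Mul(-10, d))
Pow(Add(Add(Add(Function('R')(0), 8651), l), Function('r')(-161)), Rational(1, 2)) = Pow(Add(Add(Add(Mul(-10, 0), 8651), 2874), Pow(Add(-24, -161), -1)), Rational(1, 2)) = Pow(Add(Add(Add(0, 8651), 2874), Pow(-185, -1)), Rational(1, 2)) = Pow(Add(Add(8651, 2874), Rational(-1, 185)), Rational(1, 2)) = Pow(Add(11525, Rational(-1, 185)), Rational(1, 2)) = Pow(Rational(2132124, 185), Rational(1, 2)) = Mul(Rational(2, 185), Pow(98610735, Rational(1, 2)))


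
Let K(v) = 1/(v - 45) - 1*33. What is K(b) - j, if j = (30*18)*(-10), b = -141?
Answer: 998261/186 ≈ 5367.0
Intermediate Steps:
j = -5400 (j = 540*(-10) = -5400)
K(v) = -33 + 1/(-45 + v) (K(v) = 1/(-45 + v) - 33 = -33 + 1/(-45 + v))
K(b) - j = (1486 - 33*(-141))/(-45 - 141) - 1*(-5400) = (1486 + 4653)/(-186) + 5400 = -1/186*6139 + 5400 = -6139/186 + 5400 = 998261/186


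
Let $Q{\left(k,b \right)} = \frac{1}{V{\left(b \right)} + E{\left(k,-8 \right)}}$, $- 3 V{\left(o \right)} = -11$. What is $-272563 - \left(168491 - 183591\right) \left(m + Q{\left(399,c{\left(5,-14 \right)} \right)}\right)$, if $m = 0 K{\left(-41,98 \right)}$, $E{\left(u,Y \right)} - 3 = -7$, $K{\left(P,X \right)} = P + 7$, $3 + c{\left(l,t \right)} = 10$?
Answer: $-317863$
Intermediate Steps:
$c{\left(l,t \right)} = 7$ ($c{\left(l,t \right)} = -3 + 10 = 7$)
$K{\left(P,X \right)} = 7 + P$
$E{\left(u,Y \right)} = -4$ ($E{\left(u,Y \right)} = 3 - 7 = -4$)
$V{\left(o \right)} = \frac{11}{3}$ ($V{\left(o \right)} = \left(- \frac{1}{3}\right) \left(-11\right) = \frac{11}{3}$)
$m = 0$ ($m = 0 \left(7 - 41\right) = 0 \left(-34\right) = 0$)
$Q{\left(k,b \right)} = -3$ ($Q{\left(k,b \right)} = \frac{1}{\frac{11}{3} - 4} = \frac{1}{- \frac{1}{3}} = -3$)
$-272563 - \left(168491 - 183591\right) \left(m + Q{\left(399,c{\left(5,-14 \right)} \right)}\right) = -272563 - \left(168491 - 183591\right) \left(0 - 3\right) = -272563 - \left(-15100\right) \left(-3\right) = -272563 - 45300 = -317863$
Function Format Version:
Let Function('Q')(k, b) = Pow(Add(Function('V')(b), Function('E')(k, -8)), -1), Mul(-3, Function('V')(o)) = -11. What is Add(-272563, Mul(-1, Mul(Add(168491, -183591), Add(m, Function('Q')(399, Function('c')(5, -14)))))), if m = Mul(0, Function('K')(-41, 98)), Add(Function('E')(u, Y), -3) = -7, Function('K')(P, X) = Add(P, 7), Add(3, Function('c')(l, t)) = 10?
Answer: -317863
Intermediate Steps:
Function('c')(l, t) = 7 (Function('c')(l, t) = Add(-3, 10) = 7)
Function('K')(P, X) = Add(7, P)
Function('E')(u, Y) = -4 (Function('E')(u, Y) = Add(3, -7) = -4)
Function('V')(o) = Rational(11, 3) (Function('V')(o) = Mul(Rational(-1, 3), -11) = Rational(11, 3))
m = 0 (m = Mul(0, Add(7, -41)) = Mul(0, -34) = 0)
Function('Q')(k, b) = -3 (Function('Q')(k, b) = Pow(Add(Rational(11, 3), -4), -1) = Pow(Rational(-1, 3), -1) = -3)
Add(-272563, Mul(-1, Mul(Add(168491, -183591), Add(m, Function('Q')(399, Function('c')(5, -14)))))) = Add(-272563, Mul(-1, Mul(Add(168491, -183591), Add(0, -3)))) = Add(-272563, Mul(-1, Mul(-15100, -3))) = Add(-272563, Mul(-1, 45300)) = Add(-272563, -45300) = -317863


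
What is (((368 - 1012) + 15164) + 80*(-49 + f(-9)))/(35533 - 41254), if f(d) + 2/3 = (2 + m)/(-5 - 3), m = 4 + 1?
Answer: -31430/17163 ≈ -1.8313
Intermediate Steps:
m = 5
f(d) = -37/24 (f(d) = -⅔ + (2 + 5)/(-5 - 3) = -⅔ + 7/(-8) = -⅔ + 7*(-⅛) = -⅔ - 7/8 = -37/24)
(((368 - 1012) + 15164) + 80*(-49 + f(-9)))/(35533 - 41254) = (((368 - 1012) + 15164) + 80*(-49 - 37/24))/(35533 - 41254) = ((-644 + 15164) + 80*(-1213/24))/(-5721) = (14520 - 12130/3)*(-1/5721) = (31430/3)*(-1/5721) = -31430/17163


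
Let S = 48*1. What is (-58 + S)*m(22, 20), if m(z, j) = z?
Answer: -220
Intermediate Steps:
S = 48
(-58 + S)*m(22, 20) = (-58 + 48)*22 = -10*22 = -220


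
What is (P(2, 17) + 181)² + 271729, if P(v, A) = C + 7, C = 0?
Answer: 307073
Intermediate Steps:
P(v, A) = 7 (P(v, A) = 0 + 7 = 7)
(P(2, 17) + 181)² + 271729 = (7 + 181)² + 271729 = 188² + 271729 = 35344 + 271729 = 307073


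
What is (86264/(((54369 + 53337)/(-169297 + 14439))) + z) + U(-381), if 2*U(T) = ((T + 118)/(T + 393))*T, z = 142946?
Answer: 9948629509/430824 ≈ 23092.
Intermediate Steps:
U(T) = T*(118 + T)/(2*(393 + T)) (U(T) = (((T + 118)/(T + 393))*T)/2 = (((118 + T)/(393 + T))*T)/2 = (T*(118 + T)/(393 + T))/2 = T*(118 + T)/(2*(393 + T)))
(86264/(((54369 + 53337)/(-169297 + 14439))) + z) + U(-381) = (86264/(((54369 + 53337)/(-169297 + 14439))) + 142946) + (½)*(-381)*(118 - 381)/(393 - 381) = (86264/((107706/(-154858))) + 142946) + (½)*(-381)*(-263)/12 = (86264/((107706*(-1/154858))) + 142946) + (½)*(-381)*(1/12)*(-263) = (86264/(-53853/77429) + 142946) + 33401/8 = (86264*(-77429/53853) + 142946) + 33401/8 = (-6679335256/53853 + 142946) + 33401/8 = 1018735682/53853 + 33401/8 = 9948629509/430824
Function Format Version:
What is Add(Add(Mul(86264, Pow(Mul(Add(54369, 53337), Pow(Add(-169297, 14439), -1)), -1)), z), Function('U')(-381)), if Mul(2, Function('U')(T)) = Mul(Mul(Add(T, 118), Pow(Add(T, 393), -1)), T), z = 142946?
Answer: Rational(9948629509, 430824) ≈ 23092.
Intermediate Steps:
Function('U')(T) = Mul(Rational(1, 2), T, Pow(Add(393, T), -1), Add(118, T)) (Function('U')(T) = Mul(Rational(1, 2), Mul(Mul(Add(T, 118), Pow(Add(T, 393), -1)), T)) = Mul(Rational(1, 2), Mul(Mul(Add(118, T), Pow(Add(393, T), -1)), T)) = Mul(Rational(1, 2), Mul(Mul(Pow(Add(393, T), -1), Add(118, T)), T)) = Mul(Rational(1, 2), Mul(T, Pow(Add(393, T), -1), Add(118, T))) = Mul(Rational(1, 2), T, Pow(Add(393, T), -1), Add(118, T)))
Add(Add(Mul(86264, Pow(Mul(Add(54369, 53337), Pow(Add(-169297, 14439), -1)), -1)), z), Function('U')(-381)) = Add(Add(Mul(86264, Pow(Mul(Add(54369, 53337), Pow(Add(-169297, 14439), -1)), -1)), 142946), Mul(Rational(1, 2), -381, Pow(Add(393, -381), -1), Add(118, -381))) = Add(Add(Mul(86264, Pow(Mul(107706, Pow(-154858, -1)), -1)), 142946), Mul(Rational(1, 2), -381, Pow(12, -1), -263)) = Add(Add(Mul(86264, Pow(Mul(107706, Rational(-1, 154858)), -1)), 142946), Mul(Rational(1, 2), -381, Rational(1, 12), -263)) = Add(Add(Mul(86264, Pow(Rational(-53853, 77429), -1)), 142946), Rational(33401, 8)) = Add(Add(Mul(86264, Rational(-77429, 53853)), 142946), Rational(33401, 8)) = Add(Add(Rational(-6679335256, 53853), 142946), Rational(33401, 8)) = Add(Rational(1018735682, 53853), Rational(33401, 8)) = Rational(9948629509, 430824)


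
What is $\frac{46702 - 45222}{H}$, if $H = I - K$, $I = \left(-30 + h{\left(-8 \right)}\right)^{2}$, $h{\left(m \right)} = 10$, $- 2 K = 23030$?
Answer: $\frac{296}{2383} \approx 0.12421$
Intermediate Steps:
$K = -11515$ ($K = \left(- \frac{1}{2}\right) 23030 = -11515$)
$I = 400$ ($I = \left(-30 + 10\right)^{2} = \left(-20\right)^{2} = 400$)
$H = 11915$ ($H = 400 - -11515 = 400 + 11515 = 11915$)
$\frac{46702 - 45222}{H} = \frac{46702 - 45222}{11915} = \left(46702 - 45222\right) \frac{1}{11915} = 1480 \cdot \frac{1}{11915} = \frac{296}{2383}$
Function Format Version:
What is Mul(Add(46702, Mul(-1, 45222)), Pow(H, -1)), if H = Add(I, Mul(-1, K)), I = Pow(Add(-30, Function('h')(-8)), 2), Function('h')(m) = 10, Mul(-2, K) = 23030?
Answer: Rational(296, 2383) ≈ 0.12421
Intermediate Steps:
K = -11515 (K = Mul(Rational(-1, 2), 23030) = -11515)
I = 400 (I = Pow(Add(-30, 10), 2) = Pow(-20, 2) = 400)
H = 11915 (H = Add(400, Mul(-1, -11515)) = Add(400, 11515) = 11915)
Mul(Add(46702, Mul(-1, 45222)), Pow(H, -1)) = Mul(Add(46702, Mul(-1, 45222)), Pow(11915, -1)) = Mul(Add(46702, -45222), Rational(1, 11915)) = Mul(1480, Rational(1, 11915)) = Rational(296, 2383)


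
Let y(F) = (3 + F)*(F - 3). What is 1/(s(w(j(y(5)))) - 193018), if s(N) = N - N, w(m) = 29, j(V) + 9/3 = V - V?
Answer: -1/193018 ≈ -5.1809e-6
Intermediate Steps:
y(F) = (-3 + F)*(3 + F) (y(F) = (3 + F)*(-3 + F) = (-3 + F)*(3 + F))
j(V) = -3 (j(V) = -3 + (V - V) = -3 + 0 = -3)
s(N) = 0
1/(s(w(j(y(5)))) - 193018) = 1/(0 - 193018) = 1/(-193018) = -1/193018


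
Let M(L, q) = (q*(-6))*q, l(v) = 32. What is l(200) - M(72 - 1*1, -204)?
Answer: 249728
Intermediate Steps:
M(L, q) = -6*q² (M(L, q) = (-6*q)*q = -6*q²)
l(200) - M(72 - 1*1, -204) = 32 - (-6)*(-204)² = 32 - (-6)*41616 = 32 - 1*(-249696) = 32 + 249696 = 249728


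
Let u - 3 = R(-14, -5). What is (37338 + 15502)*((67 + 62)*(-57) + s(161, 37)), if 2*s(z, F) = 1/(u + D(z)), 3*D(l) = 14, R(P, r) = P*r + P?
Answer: -74209632060/191 ≈ -3.8853e+8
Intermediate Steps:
R(P, r) = P + P*r
u = 59 (u = 3 - 14*(1 - 5) = 3 - 14*(-4) = 3 + 56 = 59)
D(l) = 14/3 (D(l) = (⅓)*14 = 14/3)
s(z, F) = 3/382 (s(z, F) = 1/(2*(59 + 14/3)) = 1/(2*(191/3)) = (½)*(3/191) = 3/382)
(37338 + 15502)*((67 + 62)*(-57) + s(161, 37)) = (37338 + 15502)*((67 + 62)*(-57) + 3/382) = 52840*(129*(-57) + 3/382) = 52840*(-7353 + 3/382) = 52840*(-2808843/382) = -74209632060/191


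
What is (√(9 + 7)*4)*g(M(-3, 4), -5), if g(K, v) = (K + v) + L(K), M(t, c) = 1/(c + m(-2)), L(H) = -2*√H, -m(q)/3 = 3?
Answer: -416/5 - 32*I*√5/5 ≈ -83.2 - 14.311*I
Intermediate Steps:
m(q) = -9 (m(q) = -3*3 = -9)
M(t, c) = 1/(-9 + c) (M(t, c) = 1/(c - 9) = 1/(-9 + c))
g(K, v) = K + v - 2*√K (g(K, v) = (K + v) - 2*√K = K + v - 2*√K)
(√(9 + 7)*4)*g(M(-3, 4), -5) = (√(9 + 7)*4)*(1/(-9 + 4) - 5 - 2*I*√5/5) = (√16*4)*(1/(-5) - 5 - 2*I*√5/5) = (4*4)*(-⅕ - 5 - 2*I*√5/5) = 16*(-⅕ - 5 - 2*I*√5/5) = 16*(-26/5 - 2*I*√5/5) = -416/5 - 32*I*√5/5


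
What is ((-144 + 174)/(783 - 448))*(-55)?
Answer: -330/67 ≈ -4.9254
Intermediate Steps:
((-144 + 174)/(783 - 448))*(-55) = (30/335)*(-55) = (30*(1/335))*(-55) = (6/67)*(-55) = -330/67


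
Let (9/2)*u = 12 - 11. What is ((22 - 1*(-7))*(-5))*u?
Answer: -290/9 ≈ -32.222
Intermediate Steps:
u = 2/9 (u = 2*(12 - 11)/9 = (2/9)*1 = 2/9 ≈ 0.22222)
((22 - 1*(-7))*(-5))*u = ((22 - 1*(-7))*(-5))*(2/9) = ((22 + 7)*(-5))*(2/9) = (29*(-5))*(2/9) = -145*2/9 = -290/9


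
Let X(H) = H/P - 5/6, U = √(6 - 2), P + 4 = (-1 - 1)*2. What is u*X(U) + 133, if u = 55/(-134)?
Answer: 214579/1608 ≈ 133.44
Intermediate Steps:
P = -8 (P = -4 + (-1 - 1)*2 = -4 - 2*2 = -4 - 4 = -8)
U = 2 (U = √4 = 2)
u = -55/134 (u = 55*(-1/134) = -55/134 ≈ -0.41045)
X(H) = -⅚ - H/8 (X(H) = H/(-8) - 5/6 = H*(-⅛) - 5*⅙ = -H/8 - ⅚ = -⅚ - H/8)
u*X(U) + 133 = -55*(-⅚ - ⅛*2)/134 + 133 = -55*(-⅚ - ¼)/134 + 133 = -55/134*(-13/12) + 133 = 715/1608 + 133 = 214579/1608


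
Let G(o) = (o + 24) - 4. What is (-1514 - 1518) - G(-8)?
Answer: -3044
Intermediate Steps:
G(o) = 20 + o (G(o) = (24 + o) - 4 = 20 + o)
(-1514 - 1518) - G(-8) = (-1514 - 1518) - (20 - 8) = -3032 - 1*12 = -3032 - 12 = -3044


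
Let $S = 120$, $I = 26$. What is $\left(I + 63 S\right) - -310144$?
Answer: $317730$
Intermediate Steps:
$\left(I + 63 S\right) - -310144 = \left(26 + 63 \cdot 120\right) - -310144 = \left(26 + 7560\right) + 310144 = 7586 + 310144 = 317730$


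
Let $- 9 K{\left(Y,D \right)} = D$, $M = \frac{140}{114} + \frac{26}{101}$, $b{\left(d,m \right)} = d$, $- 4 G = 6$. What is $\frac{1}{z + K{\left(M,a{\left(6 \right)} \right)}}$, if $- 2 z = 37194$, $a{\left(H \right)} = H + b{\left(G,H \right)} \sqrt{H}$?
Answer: $- \frac{334758}{6225717695} - \frac{3 \sqrt{6}}{6225717695} \approx -5.3771 \cdot 10^{-5}$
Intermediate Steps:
$G = - \frac{3}{2}$ ($G = \left(- \frac{1}{4}\right) 6 = - \frac{3}{2} \approx -1.5$)
$a{\left(H \right)} = H - \frac{3 \sqrt{H}}{2}$
$z = -18597$ ($z = \left(- \frac{1}{2}\right) 37194 = -18597$)
$M = \frac{8552}{5757}$ ($M = 140 \cdot \frac{1}{114} + 26 \cdot \frac{1}{101} = \frac{70}{57} + \frac{26}{101} = \frac{8552}{5757} \approx 1.4855$)
$K{\left(Y,D \right)} = - \frac{D}{9}$
$\frac{1}{z + K{\left(M,a{\left(6 \right)} \right)}} = \frac{1}{-18597 - \frac{6 - \frac{3 \sqrt{6}}{2}}{9}} = \frac{1}{-18597 - \left(\frac{2}{3} - \frac{\sqrt{6}}{6}\right)} = \frac{1}{- \frac{55793}{3} + \frac{\sqrt{6}}{6}}$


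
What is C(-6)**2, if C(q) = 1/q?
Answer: 1/36 ≈ 0.027778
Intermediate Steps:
C(-6)**2 = (1/(-6))**2 = (-1/6)**2 = 1/36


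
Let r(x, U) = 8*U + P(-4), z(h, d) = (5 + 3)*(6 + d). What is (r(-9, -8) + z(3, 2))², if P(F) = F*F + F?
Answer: 144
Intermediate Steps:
P(F) = F + F² (P(F) = F² + F = F + F²)
z(h, d) = 48 + 8*d (z(h, d) = 8*(6 + d) = 48 + 8*d)
r(x, U) = 12 + 8*U (r(x, U) = 8*U - 4*(1 - 4) = 8*U - 4*(-3) = 8*U + 12 = 12 + 8*U)
(r(-9, -8) + z(3, 2))² = ((12 + 8*(-8)) + (48 + 8*2))² = ((12 - 64) + (48 + 16))² = (-52 + 64)² = 12² = 144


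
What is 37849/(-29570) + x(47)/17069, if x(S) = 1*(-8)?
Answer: -646281141/504730330 ≈ -1.2804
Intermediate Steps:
x(S) = -8
37849/(-29570) + x(47)/17069 = 37849/(-29570) - 8/17069 = 37849*(-1/29570) - 8*1/17069 = -37849/29570 - 8/17069 = -646281141/504730330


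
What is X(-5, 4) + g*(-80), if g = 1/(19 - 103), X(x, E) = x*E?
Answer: -400/21 ≈ -19.048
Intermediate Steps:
X(x, E) = E*x
g = -1/84 (g = 1/(-84) = -1/84 ≈ -0.011905)
X(-5, 4) + g*(-80) = 4*(-5) - 1/84*(-80) = -20 + 20/21 = -400/21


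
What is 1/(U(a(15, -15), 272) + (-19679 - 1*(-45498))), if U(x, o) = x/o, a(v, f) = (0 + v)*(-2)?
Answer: 136/3511369 ≈ 3.8731e-5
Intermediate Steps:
a(v, f) = -2*v (a(v, f) = v*(-2) = -2*v)
1/(U(a(15, -15), 272) + (-19679 - 1*(-45498))) = 1/(-2*15/272 + (-19679 - 1*(-45498))) = 1/(-30*1/272 + (-19679 + 45498)) = 1/(-15/136 + 25819) = 1/(3511369/136) = 136/3511369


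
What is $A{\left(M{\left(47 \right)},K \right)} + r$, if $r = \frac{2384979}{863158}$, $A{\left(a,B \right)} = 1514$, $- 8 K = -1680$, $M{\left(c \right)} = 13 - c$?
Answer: $\frac{1309206191}{863158} \approx 1516.8$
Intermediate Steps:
$K = 210$ ($K = \left(- \frac{1}{8}\right) \left(-1680\right) = 210$)
$r = \frac{2384979}{863158}$ ($r = 2384979 \cdot \frac{1}{863158} = \frac{2384979}{863158} \approx 2.7631$)
$A{\left(M{\left(47 \right)},K \right)} + r = 1514 + \frac{2384979}{863158} = \frac{1309206191}{863158}$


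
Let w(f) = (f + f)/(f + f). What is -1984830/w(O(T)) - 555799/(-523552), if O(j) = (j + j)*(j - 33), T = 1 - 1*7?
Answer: -1039161160361/523552 ≈ -1.9848e+6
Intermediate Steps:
T = -6 (T = 1 - 7 = -6)
O(j) = 2*j*(-33 + j) (O(j) = (2*j)*(-33 + j) = 2*j*(-33 + j))
w(f) = 1 (w(f) = (2*f)/((2*f)) = (2*f)*(1/(2*f)) = 1)
-1984830/w(O(T)) - 555799/(-523552) = -1984830/1 - 555799/(-523552) = -1984830*1 - 555799*(-1/523552) = -1984830 + 555799/523552 = -1039161160361/523552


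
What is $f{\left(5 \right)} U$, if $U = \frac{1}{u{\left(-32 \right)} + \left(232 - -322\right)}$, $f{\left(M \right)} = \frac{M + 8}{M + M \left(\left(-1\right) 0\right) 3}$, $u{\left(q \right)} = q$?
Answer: $\frac{13}{2610} \approx 0.0049808$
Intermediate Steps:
$f{\left(M \right)} = \frac{8 + M}{M}$ ($f{\left(M \right)} = \frac{8 + M}{M + M 0 \cdot 3} = \frac{8 + M}{M + 0 \cdot 3} = \frac{8 + M}{M + 0} = \frac{8 + M}{M}$)
$U = \frac{1}{522}$ ($U = \frac{1}{-32 + \left(232 - -322\right)} = \frac{1}{-32 + \left(232 + 322\right)} = \frac{1}{-32 + 554} = \frac{1}{522} \approx 0.0019157$)
$f{\left(5 \right)} U = \frac{8 + 5}{5} \cdot \frac{1}{522} = \frac{1}{5} \cdot 13 \cdot \frac{1}{522} = \frac{13}{5} \cdot \frac{1}{522} = \frac{13}{2610}$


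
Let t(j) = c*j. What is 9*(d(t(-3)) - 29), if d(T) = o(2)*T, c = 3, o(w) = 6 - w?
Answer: -585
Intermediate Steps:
t(j) = 3*j
d(T) = 4*T (d(T) = (6 - 1*2)*T = (6 - 2)*T = 4*T)
9*(d(t(-3)) - 29) = 9*(4*(3*(-3)) - 29) = 9*(4*(-9) - 29) = 9*(-36 - 29) = 9*(-65) = -585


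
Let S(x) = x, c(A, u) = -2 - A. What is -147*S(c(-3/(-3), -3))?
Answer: 441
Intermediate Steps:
-147*S(c(-3/(-3), -3)) = -147*(-2 - (-3)/(-3)) = -147*(-2 - (-3)*(-1)/3) = -147*(-2 - 1*1) = -147*(-2 - 1) = -147*(-3) = 441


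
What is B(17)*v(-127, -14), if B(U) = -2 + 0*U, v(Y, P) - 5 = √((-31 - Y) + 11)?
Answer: -10 - 2*√107 ≈ -30.688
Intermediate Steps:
v(Y, P) = 5 + √(-20 - Y) (v(Y, P) = 5 + √((-31 - Y) + 11) = 5 + √(-20 - Y))
B(U) = -2 (B(U) = -2 + 0 = -2)
B(17)*v(-127, -14) = -2*(5 + √(-20 - 1*(-127))) = -2*(5 + √(-20 + 127)) = -2*(5 + √107) = -10 - 2*√107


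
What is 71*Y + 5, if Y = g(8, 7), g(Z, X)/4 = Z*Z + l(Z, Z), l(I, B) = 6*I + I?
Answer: 34085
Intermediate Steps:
l(I, B) = 7*I
g(Z, X) = 4*Z² + 28*Z (g(Z, X) = 4*(Z*Z + 7*Z) = 4*(Z² + 7*Z) = 4*Z² + 28*Z)
Y = 480 (Y = 4*8*(7 + 8) = 4*8*15 = 480)
71*Y + 5 = 71*480 + 5 = 34080 + 5 = 34085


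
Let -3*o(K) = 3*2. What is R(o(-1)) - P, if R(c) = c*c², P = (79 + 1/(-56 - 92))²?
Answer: -136854713/21904 ≈ -6247.9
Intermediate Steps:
o(K) = -2
P = 136679481/21904 (P = (79 + 1/(-148))² = (79 - 1/148)² = (11691/148)² = 136679481/21904 ≈ 6239.9)
R(c) = c³
R(o(-1)) - P = (-2)³ - 1*136679481/21904 = -8 - 136679481/21904 = -136854713/21904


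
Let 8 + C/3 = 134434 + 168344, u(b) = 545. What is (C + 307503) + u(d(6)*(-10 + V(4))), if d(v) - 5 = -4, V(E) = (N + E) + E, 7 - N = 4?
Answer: 1216358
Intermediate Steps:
N = 3 (N = 7 - 1*4 = 7 - 4 = 3)
V(E) = 3 + 2*E (V(E) = (3 + E) + E = 3 + 2*E)
d(v) = 1 (d(v) = 5 - 4 = 1)
C = 908310 (C = -24 + 3*(134434 + 168344) = -24 + 3*302778 = -24 + 908334 = 908310)
(C + 307503) + u(d(6)*(-10 + V(4))) = (908310 + 307503) + 545 = 1215813 + 545 = 1216358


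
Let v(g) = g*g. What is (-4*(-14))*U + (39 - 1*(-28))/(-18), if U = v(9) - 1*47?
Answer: 34205/18 ≈ 1900.3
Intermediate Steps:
v(g) = g²
U = 34 (U = 9² - 1*47 = 81 - 47 = 34)
(-4*(-14))*U + (39 - 1*(-28))/(-18) = -4*(-14)*34 + (39 - 1*(-28))/(-18) = 56*34 + (39 + 28)*(-1/18) = 1904 + 67*(-1/18) = 1904 - 67/18 = 34205/18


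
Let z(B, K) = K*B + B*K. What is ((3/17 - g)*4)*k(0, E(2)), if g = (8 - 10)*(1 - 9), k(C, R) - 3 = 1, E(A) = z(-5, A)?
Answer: -4304/17 ≈ -253.18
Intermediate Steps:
z(B, K) = 2*B*K (z(B, K) = B*K + B*K = 2*B*K)
E(A) = -10*A (E(A) = 2*(-5)*A = -10*A)
k(C, R) = 4 (k(C, R) = 3 + 1 = 4)
g = 16 (g = -2*(-8) = 16)
((3/17 - g)*4)*k(0, E(2)) = ((3/17 - 1*16)*4)*4 = ((3*(1/17) - 16)*4)*4 = ((3/17 - 16)*4)*4 = -269/17*4*4 = -1076/17*4 = -4304/17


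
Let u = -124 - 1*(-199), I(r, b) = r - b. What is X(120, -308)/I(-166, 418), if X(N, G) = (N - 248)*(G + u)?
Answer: -3728/73 ≈ -51.068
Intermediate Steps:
u = 75 (u = -124 + 199 = 75)
X(N, G) = (-248 + N)*(75 + G) (X(N, G) = (N - 248)*(G + 75) = (-248 + N)*(75 + G))
X(120, -308)/I(-166, 418) = (-18600 - 248*(-308) + 75*120 - 308*120)/(-166 - 1*418) = (-18600 + 76384 + 9000 - 36960)/(-166 - 418) = 29824/(-584) = 29824*(-1/584) = -3728/73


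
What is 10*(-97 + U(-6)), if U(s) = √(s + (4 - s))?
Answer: -950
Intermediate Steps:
U(s) = 2 (U(s) = √4 = 2)
10*(-97 + U(-6)) = 10*(-97 + 2) = 10*(-95) = -950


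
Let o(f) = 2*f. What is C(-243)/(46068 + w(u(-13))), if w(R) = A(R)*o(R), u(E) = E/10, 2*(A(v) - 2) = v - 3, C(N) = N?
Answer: -2700/511871 ≈ -0.0052748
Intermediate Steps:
A(v) = ½ + v/2 (A(v) = 2 + (v - 3)/2 = 2 + (-3 + v)/2 = 2 + (-3/2 + v/2) = ½ + v/2)
u(E) = E/10 (u(E) = E*(⅒) = E/10)
w(R) = 2*R*(½ + R/2) (w(R) = (½ + R/2)*(2*R) = 2*R*(½ + R/2))
C(-243)/(46068 + w(u(-13))) = -243/(46068 + ((⅒)*(-13))*(1 + (⅒)*(-13))) = -243/(46068 - 13*(1 - 13/10)/10) = -243/(46068 - 13/10*(-3/10)) = -243/(46068 + 39/100) = -243/4606839/100 = -243*100/4606839 = -2700/511871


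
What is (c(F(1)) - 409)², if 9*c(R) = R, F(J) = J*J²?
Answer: 13542400/81 ≈ 1.6719e+5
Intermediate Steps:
F(J) = J³
c(R) = R/9
(c(F(1)) - 409)² = ((⅑)*1³ - 409)² = ((⅑)*1 - 409)² = (⅑ - 409)² = (-3680/9)² = 13542400/81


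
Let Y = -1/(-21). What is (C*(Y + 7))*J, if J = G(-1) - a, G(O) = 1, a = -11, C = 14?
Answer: 1184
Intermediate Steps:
Y = 1/21 (Y = -1*(-1/21) = 1/21 ≈ 0.047619)
J = 12 (J = 1 - 1*(-11) = 1 + 11 = 12)
(C*(Y + 7))*J = (14*(1/21 + 7))*12 = (14*(148/21))*12 = (296/3)*12 = 1184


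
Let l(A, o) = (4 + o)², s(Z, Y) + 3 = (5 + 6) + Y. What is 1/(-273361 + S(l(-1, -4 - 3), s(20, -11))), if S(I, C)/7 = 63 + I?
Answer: -1/272857 ≈ -3.6649e-6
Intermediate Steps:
s(Z, Y) = 8 + Y (s(Z, Y) = -3 + ((5 + 6) + Y) = -3 + (11 + Y) = 8 + Y)
S(I, C) = 441 + 7*I (S(I, C) = 7*(63 + I) = 441 + 7*I)
1/(-273361 + S(l(-1, -4 - 3), s(20, -11))) = 1/(-273361 + (441 + 7*(4 + (-4 - 3))²)) = 1/(-273361 + (441 + 7*(4 - 7)²)) = 1/(-273361 + (441 + 7*(-3)²)) = 1/(-273361 + (441 + 7*9)) = 1/(-273361 + (441 + 63)) = 1/(-273361 + 504) = 1/(-272857) = -1/272857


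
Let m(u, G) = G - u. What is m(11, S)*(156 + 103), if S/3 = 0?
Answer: -2849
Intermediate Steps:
S = 0 (S = 3*0 = 0)
m(11, S)*(156 + 103) = (0 - 1*11)*(156 + 103) = (0 - 11)*259 = -11*259 = -2849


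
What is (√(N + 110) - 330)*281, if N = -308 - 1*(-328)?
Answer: -92730 + 281*√130 ≈ -89526.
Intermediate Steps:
N = 20 (N = -308 + 328 = 20)
(√(N + 110) - 330)*281 = (√(20 + 110) - 330)*281 = (√130 - 330)*281 = (-330 + √130)*281 = -92730 + 281*√130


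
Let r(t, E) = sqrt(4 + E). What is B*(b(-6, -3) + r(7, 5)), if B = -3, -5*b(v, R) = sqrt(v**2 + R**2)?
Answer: -9 + 9*sqrt(5)/5 ≈ -4.9751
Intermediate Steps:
b(v, R) = -sqrt(R**2 + v**2)/5 (b(v, R) = -sqrt(v**2 + R**2)/5 = -sqrt(R**2 + v**2)/5)
B*(b(-6, -3) + r(7, 5)) = -3*(-sqrt((-3)**2 + (-6)**2)/5 + sqrt(4 + 5)) = -3*(-sqrt(9 + 36)/5 + sqrt(9)) = -3*(-3*sqrt(5)/5 + 3) = -3*(3 - 3*sqrt(5)/5) = -9 + 9*sqrt(5)/5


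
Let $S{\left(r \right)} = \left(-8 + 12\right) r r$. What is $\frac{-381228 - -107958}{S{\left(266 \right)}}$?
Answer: $- \frac{136635}{141512} \approx -0.96554$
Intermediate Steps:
$S{\left(r \right)} = 4 r^{2}$
$\frac{-381228 - -107958}{S{\left(266 \right)}} = \frac{-381228 - -107958}{4 \cdot 266^{2}} = \frac{-381228 + 107958}{4 \cdot 70756} = - \frac{273270}{283024} = \left(-273270\right) \frac{1}{283024} = - \frac{136635}{141512}$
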